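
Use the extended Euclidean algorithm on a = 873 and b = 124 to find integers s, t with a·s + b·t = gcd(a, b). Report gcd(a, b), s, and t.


Euclidean algorithm on (873, 124) — divide until remainder is 0:
  873 = 7 · 124 + 5
  124 = 24 · 5 + 4
  5 = 1 · 4 + 1
  4 = 4 · 1 + 0
gcd(873, 124) = 1.
Track Bezout coefficients alongside the remainders: start with r₀ = 873 = a·1 + b·0 (s = 1, t = 0) and r₁ = 124 = a·0 + b·1 (s = 0, t = 1); each new remainder r_{k+1} = r_{k-1} − q_k·r_k inherits s_{k+1} = s_{k-1} − q_k·s_k, t_{k+1} = t_{k-1} − q_k·t_k, so r_k = a·s_k + b·t_k at every step:
  q = 7: r = 5, s = 1 − 7·0 = 1, t = 0 − 7·1 = -7  (check: 873·1 + 124·(-7) = 5)
  q = 24: r = 4, s = 0 − 24·1 = -24, t = 1 − 24·(-7) = 169  (check: 873·(-24) + 124·169 = 4)
  q = 1: r = 1, s = 1 − 1·(-24) = 25, t = -7 − 1·169 = -176  (check: 873·25 + 124·(-176) = 1)
The row with r = 1 (the gcd) gives the Bezout coefficients s = 25, t = -176.
Result: 873 · (25) + 124 · (-176) = 1.

gcd(873, 124) = 1; s = 25, t = -176 (check: 873·25 + 124·(-176) = 1).


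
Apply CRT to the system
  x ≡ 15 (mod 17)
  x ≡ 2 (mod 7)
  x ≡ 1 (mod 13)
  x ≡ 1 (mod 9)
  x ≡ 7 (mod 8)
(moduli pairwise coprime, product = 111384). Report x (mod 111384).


Product of moduli M = 17 · 7 · 13 · 9 · 8 = 111384.
Merge one congruence at a time:
  Start: x ≡ 15 (mod 17).
  Combine with x ≡ 2 (mod 7); new modulus lcm = 119.
    Write x = 15 + 17·t and substitute into x ≡ 2 (mod 7): 17·t ≡ 2 − 15 = -13 (mod 7).
    Reduce coefficients mod 7: 3·t ≡ 1 (mod 7).
    The inverse of 3 mod 7 is 5 (since 3·5 = 15 = 2·7 + 1), so t ≡ 5·1 = 5 ≡ 5 (mod 7).
    Then x = 15 + 17·5 = 100, valid modulo lcm(17, 7) = 119: x ≡ 100 (mod 119).
  Combine with x ≡ 1 (mod 13); new modulus lcm = 1547.
    Write x = 100 + 119·t and substitute into x ≡ 1 (mod 13): 119·t ≡ 1 − 100 = -99 (mod 13).
    Reduce coefficients mod 13: 2·t ≡ 5 (mod 13).
    The inverse of 2 mod 13 is 7 (since 2·7 = 14 = 1·13 + 1), so t ≡ 7·5 = 35 ≡ 9 (mod 13).
    Then x = 100 + 119·9 = 1171, valid modulo lcm(119, 13) = 1547: x ≡ 1171 (mod 1547).
  Combine with x ≡ 1 (mod 9); new modulus lcm = 13923.
    Write x = 1171 + 1547·t and substitute into x ≡ 1 (mod 9): 1547·t ≡ 1 − 1171 = -1170 (mod 9).
    Reduce coefficients mod 9: 8·t ≡ 0 (mod 9).
    The inverse of 8 mod 9 is 8 (since 8·8 = 64 = 7·9 + 1), so t ≡ 8·0 = 0 ≡ 0 (mod 9).
    Then x = 1171 + 1547·0 = 1171, valid modulo lcm(1547, 9) = 13923: x ≡ 1171 (mod 13923).
  Combine with x ≡ 7 (mod 8); new modulus lcm = 111384.
    Write x = 1171 + 13923·t and substitute into x ≡ 7 (mod 8): 13923·t ≡ 7 − 1171 = -1164 (mod 8).
    Reduce coefficients mod 8: 3·t ≡ 4 (mod 8).
    The inverse of 3 mod 8 is 3 (since 3·3 = 9 = 1·8 + 1), so t ≡ 3·4 = 12 ≡ 4 (mod 8).
    Then x = 1171 + 13923·4 = 56863, valid modulo lcm(13923, 8) = 111384: x ≡ 56863 (mod 111384).
Verify against each original: 56863 mod 17 = 15, 56863 mod 7 = 2, 56863 mod 13 = 1, 56863 mod 9 = 1, 56863 mod 8 = 7.

x ≡ 56863 (mod 111384).


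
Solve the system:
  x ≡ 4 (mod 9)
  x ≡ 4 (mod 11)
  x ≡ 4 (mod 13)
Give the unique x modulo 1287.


Moduli 9, 11, 13 are pairwise coprime; by CRT there is a unique solution modulo M = 9 · 11 · 13 = 1287.
Solve pairwise, accumulating the modulus:
  Start with x ≡ 4 (mod 9).
  Combine with x ≡ 4 (mod 11): since gcd(9, 11) = 1, we get a unique residue mod 99.
    Write x = 4 + 9·t and substitute into x ≡ 4 (mod 11): 9·t ≡ 4 − 4 = 0 (mod 11).
    The inverse of 9 mod 11 is 5 (since 9·5 = 45 = 4·11 + 1), so t ≡ 5·0 = 0 ≡ 0 (mod 11).
    Then x = 4 + 9·0 = 4, valid modulo lcm(9, 11) = 99: x ≡ 4 (mod 99).
  Combine with x ≡ 4 (mod 13): since gcd(99, 13) = 1, we get a unique residue mod 1287.
    Write x = 4 + 99·t and substitute into x ≡ 4 (mod 13): 99·t ≡ 4 − 4 = 0 (mod 13).
    Reduce coefficients mod 13: 8·t ≡ 0 (mod 13).
    The inverse of 8 mod 13 is 5 (since 8·5 = 40 = 3·13 + 1), so t ≡ 5·0 = 0 ≡ 0 (mod 13).
    Then x = 4 + 99·0 = 4, valid modulo lcm(99, 13) = 1287: x ≡ 4 (mod 1287).
Verify: 4 mod 9 = 4 ✓, 4 mod 11 = 4 ✓, 4 mod 13 = 4 ✓.

x ≡ 4 (mod 1287).


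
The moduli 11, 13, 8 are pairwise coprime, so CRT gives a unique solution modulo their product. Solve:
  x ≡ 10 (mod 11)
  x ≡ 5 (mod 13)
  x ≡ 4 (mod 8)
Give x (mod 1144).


Moduli 11, 13, 8 are pairwise coprime; by CRT there is a unique solution modulo M = 11 · 13 · 8 = 1144.
Solve pairwise, accumulating the modulus:
  Start with x ≡ 10 (mod 11).
  Combine with x ≡ 5 (mod 13): since gcd(11, 13) = 1, we get a unique residue mod 143.
    Write x = 10 + 11·t and substitute into x ≡ 5 (mod 13): 11·t ≡ 5 − 10 = -5 (mod 13).
    Reduce coefficients mod 13: 11·t ≡ 8 (mod 13).
    The inverse of 11 mod 13 is 6 (since 11·6 = 66 = 5·13 + 1), so t ≡ 6·8 = 48 ≡ 9 (mod 13).
    Then x = 10 + 11·9 = 109, valid modulo lcm(11, 13) = 143: x ≡ 109 (mod 143).
  Combine with x ≡ 4 (mod 8): since gcd(143, 8) = 1, we get a unique residue mod 1144.
    Write x = 109 + 143·t and substitute into x ≡ 4 (mod 8): 143·t ≡ 4 − 109 = -105 (mod 8).
    Reduce coefficients mod 8: 7·t ≡ 7 (mod 8).
    The inverse of 7 mod 8 is 7 (since 7·7 = 49 = 6·8 + 1), so t ≡ 7·7 = 49 ≡ 1 (mod 8).
    Then x = 109 + 143·1 = 252, valid modulo lcm(143, 8) = 1144: x ≡ 252 (mod 1144).
Verify: 252 mod 11 = 10 ✓, 252 mod 13 = 5 ✓, 252 mod 8 = 4 ✓.

x ≡ 252 (mod 1144).


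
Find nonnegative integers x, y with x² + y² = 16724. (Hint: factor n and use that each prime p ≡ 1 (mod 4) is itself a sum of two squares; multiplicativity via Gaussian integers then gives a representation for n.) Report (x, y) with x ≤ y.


Step 1: Factor n = 16724 = 2^2 · 37 · 113.
Step 2: Check the mod-4 condition on each prime factor: 2 = 2 (special); 37 ≡ 1 (mod 4), exponent 1; 113 ≡ 1 (mod 4), exponent 1.
All primes ≡ 3 (mod 4) appear to even exponent (or don't appear), so by the two-squares theorem n IS expressible as a sum of two squares.
Step 3: Build a representation. Group n = k² · m with k = 2 and m = 37 · 113 = 4181 (a product of primes ≡ 1 (mod 4)); a representation of m scales to one of n via (k·x)² + (k·y)² = k²(x² + y²). Each prime p ≡ 1 (mod 4) is itself a sum of two squares; find a² by testing p − a² for a perfect square:
  37: 37 − 1² = 36 = 6² ⇒ 37 = 1² + 6².
  113: 113 − 1² = 112, 113 − 2² = 109, 113 − 3² = 104, 113 − 4² = 97, 113 − 5² = 88, 113 − 6² = 77, 113 − 7² = 64 = 8² ⇒ 113 = 7² + 8².
  Combine using the Brahmagupta–Fibonacci identity (a² + b²)(c² + d²) = (ac − bd)² + (ad + bc)² = (ac + bd)² + (ad − bc)²:
  37 · 113 = 4181: from (1² + 6²)(7² + 8²), take (1·7 − 6·8, 1·8 + 6·7) = (7 − 48, 8 + 42) = (-41, 50); dropping signs (only squares matter) gives (41, 50); check 41² + 50² = 1681 + 2500 = 4181 ✓.
  Scale by k = 2: (2·41, 2·50) = (82, 100).
Step 4: Order so x ≤ y and verify: 82² + 100² = 6724 + 10000 = 16724 = n. ✓

n = 16724 = 82² + 100² (one valid representation with x ≤ y).


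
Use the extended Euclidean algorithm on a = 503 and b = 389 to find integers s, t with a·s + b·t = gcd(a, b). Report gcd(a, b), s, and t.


Euclidean algorithm on (503, 389) — divide until remainder is 0:
  503 = 1 · 389 + 114
  389 = 3 · 114 + 47
  114 = 2 · 47 + 20
  47 = 2 · 20 + 7
  20 = 2 · 7 + 6
  7 = 1 · 6 + 1
  6 = 6 · 1 + 0
gcd(503, 389) = 1.
Track Bezout coefficients alongside the remainders: start with r₀ = 503 = a·1 + b·0 (s = 1, t = 0) and r₁ = 389 = a·0 + b·1 (s = 0, t = 1); each new remainder r_{k+1} = r_{k-1} − q_k·r_k inherits s_{k+1} = s_{k-1} − q_k·s_k, t_{k+1} = t_{k-1} − q_k·t_k, so r_k = a·s_k + b·t_k at every step:
  q = 1: r = 114, s = 1 − 1·0 = 1, t = 0 − 1·1 = -1  (check: 503·1 + 389·(-1) = 114)
  q = 3: r = 47, s = 0 − 3·1 = -3, t = 1 − 3·(-1) = 4  (check: 503·(-3) + 389·4 = 47)
  q = 2: r = 20, s = 1 − 2·(-3) = 7, t = -1 − 2·4 = -9  (check: 503·7 + 389·(-9) = 20)
  q = 2: r = 7, s = -3 − 2·7 = -17, t = 4 − 2·(-9) = 22  (check: 503·(-17) + 389·22 = 7)
  q = 2: r = 6, s = 7 − 2·(-17) = 41, t = -9 − 2·22 = -53  (check: 503·41 + 389·(-53) = 6)
  q = 1: r = 1, s = -17 − 1·41 = -58, t = 22 − 1·(-53) = 75  (check: 503·(-58) + 389·75 = 1)
The row with r = 1 (the gcd) gives the Bezout coefficients s = -58, t = 75.
Result: 503 · (-58) + 389 · (75) = 1.

gcd(503, 389) = 1; s = -58, t = 75 (check: 503·(-58) + 389·75 = 1).


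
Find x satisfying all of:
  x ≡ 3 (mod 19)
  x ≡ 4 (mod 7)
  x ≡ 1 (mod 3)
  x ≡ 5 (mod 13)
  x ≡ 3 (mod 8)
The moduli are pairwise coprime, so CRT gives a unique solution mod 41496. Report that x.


Product of moduli M = 19 · 7 · 3 · 13 · 8 = 41496.
Merge one congruence at a time:
  Start: x ≡ 3 (mod 19).
  Combine with x ≡ 4 (mod 7); new modulus lcm = 133.
    Write x = 3 + 19·t and substitute into x ≡ 4 (mod 7): 19·t ≡ 4 − 3 = 1 (mod 7).
    Reduce coefficients mod 7: 5·t ≡ 1 (mod 7).
    The inverse of 5 mod 7 is 3 (since 5·3 = 15 = 2·7 + 1), so t ≡ 3·1 = 3 ≡ 3 (mod 7).
    Then x = 3 + 19·3 = 60, valid modulo lcm(19, 7) = 133: x ≡ 60 (mod 133).
  Combine with x ≡ 1 (mod 3); new modulus lcm = 399.
    Write x = 60 + 133·t and substitute into x ≡ 1 (mod 3): 133·t ≡ 1 − 60 = -59 (mod 3).
    Reduce coefficients mod 3: 1·t ≡ 1 (mod 3).
    So t ≡ 1 (mod 3).
    Then x = 60 + 133·1 = 193, valid modulo lcm(133, 3) = 399: x ≡ 193 (mod 399).
  Combine with x ≡ 5 (mod 13); new modulus lcm = 5187.
    Write x = 193 + 399·t and substitute into x ≡ 5 (mod 13): 399·t ≡ 5 − 193 = -188 (mod 13).
    Reduce coefficients mod 13: 9·t ≡ 7 (mod 13).
    The inverse of 9 mod 13 is 3 (since 9·3 = 27 = 2·13 + 1), so t ≡ 3·7 = 21 ≡ 8 (mod 13).
    Then x = 193 + 399·8 = 3385, valid modulo lcm(399, 13) = 5187: x ≡ 3385 (mod 5187).
  Combine with x ≡ 3 (mod 8); new modulus lcm = 41496.
    Write x = 3385 + 5187·t and substitute into x ≡ 3 (mod 8): 5187·t ≡ 3 − 3385 = -3382 (mod 8).
    Reduce coefficients mod 8: 3·t ≡ 2 (mod 8).
    The inverse of 3 mod 8 is 3 (since 3·3 = 9 = 1·8 + 1), so t ≡ 3·2 = 6 ≡ 6 (mod 8).
    Then x = 3385 + 5187·6 = 34507, valid modulo lcm(5187, 8) = 41496: x ≡ 34507 (mod 41496).
Verify against each original: 34507 mod 19 = 3, 34507 mod 7 = 4, 34507 mod 3 = 1, 34507 mod 13 = 5, 34507 mod 8 = 3.

x ≡ 34507 (mod 41496).


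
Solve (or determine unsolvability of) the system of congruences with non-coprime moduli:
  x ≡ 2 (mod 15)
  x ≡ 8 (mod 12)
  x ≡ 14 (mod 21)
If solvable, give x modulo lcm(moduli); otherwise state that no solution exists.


Moduli 15, 12, 21 are not pairwise coprime, so CRT works modulo lcm(m_i) when all pairwise compatibility conditions hold.
Pairwise compatibility: gcd(m_i, m_j) must divide a_i - a_j for every pair.
Merge one congruence at a time:
  Start: x ≡ 2 (mod 15).
  Combine with x ≡ 8 (mod 12): gcd(15, 12) = 3; 8 - 2 = 6, which IS divisible by 3, so compatible.
    Write x = 2 + 15·t and substitute into x ≡ 8 (mod 12): 15·t ≡ 8 − 2 = 6 (mod 12).
    Divide the congruence (and modulus) by g = 3: 5·t ≡ 2 (mod 4).
    Reduce coefficients mod 4: 1·t ≡ 2 (mod 4).
    So t ≡ 2 (mod 4).
    Then x = 2 + 15·2 = 32, valid modulo lcm(15, 12) = 60: x ≡ 32 (mod 60).
  Combine with x ≡ 14 (mod 21): gcd(60, 21) = 3; 14 - 32 = -18, which IS divisible by 3, so compatible.
    Write x = 32 + 60·t and substitute into x ≡ 14 (mod 21): 60·t ≡ 14 − 32 = -18 (mod 21).
    Divide the congruence (and modulus) by g = 3: 20·t ≡ -6 (mod 7).
    Reduce coefficients mod 7: 6·t ≡ 1 (mod 7).
    The inverse of 6 mod 7 is 6 (since 6·6 = 36 = 5·7 + 1), so t ≡ 6·1 = 6 ≡ 6 (mod 7).
    Then x = 32 + 60·6 = 392, valid modulo lcm(60, 21) = 420: x ≡ 392 (mod 420).
Verify: 392 mod 15 = 2, 392 mod 12 = 8, 392 mod 21 = 14.

x ≡ 392 (mod 420).


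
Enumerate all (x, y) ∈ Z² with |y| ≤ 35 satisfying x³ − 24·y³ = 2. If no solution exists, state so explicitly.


The equation is x³ - 24y³ = 2. For fixed y, x³ = 24·y³ + 2, so a solution requires the RHS to be a perfect cube.
Strategy: iterate y from -35 to 35, compute RHS = 24·y³ + 2, and check whether it is a (positive or negative) perfect cube.
Check small values of y:
  y = 0: RHS = 2 is not a perfect cube.
  y = 1: RHS = 26 is not a perfect cube.
  y = -1: RHS = -22 is not a perfect cube.
  y = 2: RHS = 194 is not a perfect cube.
  y = -2: RHS = -190 is not a perfect cube.
  y = 3: RHS = 650 is not a perfect cube.
  y = -3: RHS = -646 is not a perfect cube.
Continuing the search up to |y| = 35 finds no solutions either.
No (x, y) in the scanned range satisfies the equation.

No integer solutions with |y| ≤ 35.


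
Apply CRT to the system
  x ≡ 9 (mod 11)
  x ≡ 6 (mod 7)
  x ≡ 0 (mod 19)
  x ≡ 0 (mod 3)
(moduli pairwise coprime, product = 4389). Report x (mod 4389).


Product of moduli M = 11 · 7 · 19 · 3 = 4389.
Merge one congruence at a time:
  Start: x ≡ 9 (mod 11).
  Combine with x ≡ 6 (mod 7); new modulus lcm = 77.
    Write x = 9 + 11·t and substitute into x ≡ 6 (mod 7): 11·t ≡ 6 − 9 = -3 (mod 7).
    Reduce coefficients mod 7: 4·t ≡ 4 (mod 7).
    The inverse of 4 mod 7 is 2 (since 4·2 = 8 = 1·7 + 1), so t ≡ 2·4 = 8 ≡ 1 (mod 7).
    Then x = 9 + 11·1 = 20, valid modulo lcm(11, 7) = 77: x ≡ 20 (mod 77).
  Combine with x ≡ 0 (mod 19); new modulus lcm = 1463.
    Write x = 20 + 77·t and substitute into x ≡ 0 (mod 19): 77·t ≡ 0 − 20 = -20 (mod 19).
    Reduce coefficients mod 19: 1·t ≡ 18 (mod 19).
    So t ≡ 18 (mod 19).
    Then x = 20 + 77·18 = 1406, valid modulo lcm(77, 19) = 1463: x ≡ 1406 (mod 1463).
  Combine with x ≡ 0 (mod 3); new modulus lcm = 4389.
    Write x = 1406 + 1463·t and substitute into x ≡ 0 (mod 3): 1463·t ≡ 0 − 1406 = -1406 (mod 3).
    Reduce coefficients mod 3: 2·t ≡ 1 (mod 3).
    The inverse of 2 mod 3 is 2 (since 2·2 = 4 = 1·3 + 1), so t ≡ 2·1 = 2 ≡ 2 (mod 3).
    Then x = 1406 + 1463·2 = 4332, valid modulo lcm(1463, 3) = 4389: x ≡ 4332 (mod 4389).
Verify against each original: 4332 mod 11 = 9, 4332 mod 7 = 6, 4332 mod 19 = 0, 4332 mod 3 = 0.

x ≡ 4332 (mod 4389).


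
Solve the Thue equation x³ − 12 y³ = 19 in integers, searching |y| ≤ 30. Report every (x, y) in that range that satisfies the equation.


The equation is x³ - 12y³ = 19. For fixed y, x³ = 12·y³ + 19, so a solution requires the RHS to be a perfect cube.
Strategy: iterate y from -30 to 30, compute RHS = 12·y³ + 19, and check whether it is a (positive or negative) perfect cube.
Check small values of y:
  y = 0: RHS = 19 is not a perfect cube.
  y = 1: RHS = 31 is not a perfect cube.
  y = -1: RHS = 7 is not a perfect cube.
  y = 2: RHS = 115 is not a perfect cube.
  y = -2: RHS = -77 is not a perfect cube.
  y = 3: RHS = 343 = (7)³ ⇒ x = 7 works.
  y = -3: RHS = -305 is not a perfect cube.
Continuing the search up to |y| = 30 finds no further solutions beyond those listed.
Collected solutions: (7, 3).

Solutions (with |y| ≤ 30): (7, 3).


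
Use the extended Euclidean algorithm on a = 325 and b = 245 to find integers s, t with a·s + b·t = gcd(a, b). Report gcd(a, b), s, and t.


Euclidean algorithm on (325, 245) — divide until remainder is 0:
  325 = 1 · 245 + 80
  245 = 3 · 80 + 5
  80 = 16 · 5 + 0
gcd(325, 245) = 5.
Track Bezout coefficients alongside the remainders: start with r₀ = 325 = a·1 + b·0 (s = 1, t = 0) and r₁ = 245 = a·0 + b·1 (s = 0, t = 1); each new remainder r_{k+1} = r_{k-1} − q_k·r_k inherits s_{k+1} = s_{k-1} − q_k·s_k, t_{k+1} = t_{k-1} − q_k·t_k, so r_k = a·s_k + b·t_k at every step:
  q = 1: r = 80, s = 1 − 1·0 = 1, t = 0 − 1·1 = -1  (check: 325·1 + 245·(-1) = 80)
  q = 3: r = 5, s = 0 − 3·1 = -3, t = 1 − 3·(-1) = 4  (check: 325·(-3) + 245·4 = 5)
The row with r = 5 (the gcd) gives the Bezout coefficients s = -3, t = 4.
Result: 325 · (-3) + 245 · (4) = 5.

gcd(325, 245) = 5; s = -3, t = 4 (check: 325·(-3) + 245·4 = 5).


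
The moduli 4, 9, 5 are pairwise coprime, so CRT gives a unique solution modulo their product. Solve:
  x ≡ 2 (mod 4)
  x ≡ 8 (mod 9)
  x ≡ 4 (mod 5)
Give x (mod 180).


Moduli 4, 9, 5 are pairwise coprime; by CRT there is a unique solution modulo M = 4 · 9 · 5 = 180.
Solve pairwise, accumulating the modulus:
  Start with x ≡ 2 (mod 4).
  Combine with x ≡ 8 (mod 9): since gcd(4, 9) = 1, we get a unique residue mod 36.
    Write x = 2 + 4·t and substitute into x ≡ 8 (mod 9): 4·t ≡ 8 − 2 = 6 (mod 9).
    The inverse of 4 mod 9 is 7 (since 4·7 = 28 = 3·9 + 1), so t ≡ 7·6 = 42 ≡ 6 (mod 9).
    Then x = 2 + 4·6 = 26, valid modulo lcm(4, 9) = 36: x ≡ 26 (mod 36).
  Combine with x ≡ 4 (mod 5): since gcd(36, 5) = 1, we get a unique residue mod 180.
    Write x = 26 + 36·t and substitute into x ≡ 4 (mod 5): 36·t ≡ 4 − 26 = -22 (mod 5).
    Reduce coefficients mod 5: 1·t ≡ 3 (mod 5).
    So t ≡ 3 (mod 5).
    Then x = 26 + 36·3 = 134, valid modulo lcm(36, 5) = 180: x ≡ 134 (mod 180).
Verify: 134 mod 4 = 2 ✓, 134 mod 9 = 8 ✓, 134 mod 5 = 4 ✓.

x ≡ 134 (mod 180).


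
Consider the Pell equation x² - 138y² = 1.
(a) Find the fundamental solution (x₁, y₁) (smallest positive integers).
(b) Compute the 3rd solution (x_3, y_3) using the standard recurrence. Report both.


Step 1: Find the fundamental solution (x₁, y₁) of x² - 138y² = 1.
  Expand √138 as a continued fraction. a₀ = ⌊√138⌋ = 11; iterate m_{k+1} = d_k·a_k − m_k, d_{k+1} = (138 − m_{k+1}²)/d_k, a_{k+1} = ⌊(a₀ + m_{k+1})/d_{k+1}⌋ (starting m₀ = 0, d₀ = 1), with convergents p_k = a_k·p_{k-1} + p_{k-2}, q_k = a_k·q_{k-1} + q_{k-2} (p₋₁ = 1, q₋₁ = 0):
  k = 0: a₀ = 11; p₀/q₀ = 11/1; p₀² − 138·q₀² = 121 − 138 = -17.
  k = 1: m = 11, d = 17, a = ⌊(11 + 11)/17⌋ = 1; p/q = (1·11 + 1)/(1·1 + 0) = 12/1; p² − 138·q² = 144 − 138 = 6.
  k = 2: m = 6, d = 6, a = ⌊(11 + 6)/6⌋ = 2; p/q = (2·12 + 11)/(2·1 + 1) = 35/3; p² − 138·q² = 1225 − 1242 = -17.
  k = 3: m = 6, d = 17, a = ⌊(11 + 6)/17⌋ = 1; p/q = (1·35 + 12)/(1·3 + 1) = 47/4; p² − 138·q² = 2209 − 2208 = 1.
  The first convergent with p² − 138·q² = 1 gives the fundamental solution (x₁, y₁) = (47, 4).
Step 2: Apply the recurrence (x_{n+1}, y_{n+1}) = (x₁x_n + 138y₁y_n, x₁y_n + y₁x_n) repeatedly.
  From (x_1, y_1) = (47, 4): x_2 = 47·47 + 138·4·4 = 4417; y_2 = 47·4 + 4·47 = 376.
  From (x_2, y_2) = (4417, 376): x_3 = 47·4417 + 138·4·376 = 415151; y_3 = 47·376 + 4·4417 = 35340.
Step 3: Verify x_3² - 138·y_3² = 172350352801 - 172350352800 = 1 (should be 1). ✓

(x_1, y_1) = (47, 4); (x_3, y_3) = (415151, 35340).


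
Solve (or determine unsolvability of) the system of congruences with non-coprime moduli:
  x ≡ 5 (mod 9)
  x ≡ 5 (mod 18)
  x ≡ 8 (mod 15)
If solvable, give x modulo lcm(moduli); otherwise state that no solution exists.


Moduli 9, 18, 15 are not pairwise coprime, so CRT works modulo lcm(m_i) when all pairwise compatibility conditions hold.
Pairwise compatibility: gcd(m_i, m_j) must divide a_i - a_j for every pair.
Merge one congruence at a time:
  Start: x ≡ 5 (mod 9).
  Combine with x ≡ 5 (mod 18): gcd(9, 18) = 9; 5 - 5 = 0, which IS divisible by 9, so compatible.
    Write x = 5 + 9·t and substitute into x ≡ 5 (mod 18): 9·t ≡ 5 − 5 = 0 (mod 18).
    Divide the congruence (and modulus) by g = 9: 1·t ≡ 0 (mod 2).
    So t ≡ 0 (mod 2).
    Then x = 5 + 9·0 = 5, valid modulo lcm(9, 18) = 18: x ≡ 5 (mod 18).
  Combine with x ≡ 8 (mod 15): gcd(18, 15) = 3; 8 - 5 = 3, which IS divisible by 3, so compatible.
    Write x = 5 + 18·t and substitute into x ≡ 8 (mod 15): 18·t ≡ 8 − 5 = 3 (mod 15).
    Divide the congruence (and modulus) by g = 3: 6·t ≡ 1 (mod 5).
    Reduce coefficients mod 5: 1·t ≡ 1 (mod 5).
    So t ≡ 1 (mod 5).
    Then x = 5 + 18·1 = 23, valid modulo lcm(18, 15) = 90: x ≡ 23 (mod 90).
Verify: 23 mod 9 = 5, 23 mod 18 = 5, 23 mod 15 = 8.

x ≡ 23 (mod 90).


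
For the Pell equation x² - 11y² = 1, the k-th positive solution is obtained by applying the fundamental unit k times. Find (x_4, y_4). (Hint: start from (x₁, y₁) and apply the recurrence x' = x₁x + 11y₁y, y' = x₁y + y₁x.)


Step 1: Find the fundamental solution (x₁, y₁) of x² - 11y² = 1.
  Expand √11 as a continued fraction. a₀ = ⌊√11⌋ = 3; iterate m_{k+1} = d_k·a_k − m_k, d_{k+1} = (11 − m_{k+1}²)/d_k, a_{k+1} = ⌊(a₀ + m_{k+1})/d_{k+1}⌋ (starting m₀ = 0, d₀ = 1), with convergents p_k = a_k·p_{k-1} + p_{k-2}, q_k = a_k·q_{k-1} + q_{k-2} (p₋₁ = 1, q₋₁ = 0):
  k = 0: a₀ = 3; p₀/q₀ = 3/1; p₀² − 11·q₀² = 9 − 11 = -2.
  k = 1: m = 3, d = 2, a = ⌊(3 + 3)/2⌋ = 3; p/q = (3·3 + 1)/(3·1 + 0) = 10/3; p² − 11·q² = 100 − 99 = 1.
  The first convergent with p² − 11·q² = 1 gives the fundamental solution (x₁, y₁) = (10, 3).
Step 2: Apply the recurrence (x_{n+1}, y_{n+1}) = (x₁x_n + 11y₁y_n, x₁y_n + y₁x_n) repeatedly.
  From (x_1, y_1) = (10, 3): x_2 = 10·10 + 11·3·3 = 199; y_2 = 10·3 + 3·10 = 60.
  From (x_2, y_2) = (199, 60): x_3 = 10·199 + 11·3·60 = 3970; y_3 = 10·60 + 3·199 = 1197.
  From (x_3, y_3) = (3970, 1197): x_4 = 10·3970 + 11·3·1197 = 79201; y_4 = 10·1197 + 3·3970 = 23880.
Step 3: Verify x_4² - 11·y_4² = 6272798401 - 6272798400 = 1 (should be 1). ✓

(x_1, y_1) = (10, 3); (x_4, y_4) = (79201, 23880).


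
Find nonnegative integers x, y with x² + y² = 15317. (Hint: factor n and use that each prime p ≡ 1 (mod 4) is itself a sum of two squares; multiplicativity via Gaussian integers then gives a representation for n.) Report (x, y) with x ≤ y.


Step 1: Factor n = 15317 = 17^2 · 53.
Step 2: Check the mod-4 condition on each prime factor: 17 ≡ 1 (mod 4), exponent 2; 53 ≡ 1 (mod 4), exponent 1.
All primes ≡ 3 (mod 4) appear to even exponent (or don't appear), so by the two-squares theorem n IS expressible as a sum of two squares.
Step 3: Build a representation. Here n = 17 · 17 · 53 is a product of primes ≡ 1 (mod 4). Each prime p ≡ 1 (mod 4) is itself a sum of two squares; find a² by testing p − a² for a perfect square:
  17: 17 − 1² = 16 = 4² ⇒ 17 = 1² + 4².
  53: 53 − 1² = 52, 53 − 2² = 49 = 7² ⇒ 53 = 2² + 7².
  Combine using the Brahmagupta–Fibonacci identity (a² + b²)(c² + d²) = (ac − bd)² + (ad + bc)² = (ac + bd)² + (ad − bc)²:
  17 · 17 = 289: from (1² + 4²)(1² + 4²), take (1·1 − 4·4, 1·4 + 4·1) = (1 − 16, 4 + 4) = (-15, 8); dropping signs (only squares matter) gives (15, 8); check 15² + 8² = 225 + 64 = 289 ✓.
  289 · 53 = 15317: from (15² + 8²)(2² + 7²), take (15·2 − 8·7, 15·7 + 8·2) = (30 − 56, 105 + 16) = (-26, 121); dropping signs (only squares matter) gives (26, 121); check 26² + 121² = 676 + 14641 = 15317 ✓.
Step 4: Order so x ≤ y and verify: 26² + 121² = 676 + 14641 = 15317 = n. ✓

n = 15317 = 26² + 121² (one valid representation with x ≤ y).


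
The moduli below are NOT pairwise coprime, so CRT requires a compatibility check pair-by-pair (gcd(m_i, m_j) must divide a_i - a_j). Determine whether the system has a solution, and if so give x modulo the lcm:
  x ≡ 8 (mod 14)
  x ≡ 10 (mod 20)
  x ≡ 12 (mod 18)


Moduli 14, 20, 18 are not pairwise coprime, so CRT works modulo lcm(m_i) when all pairwise compatibility conditions hold.
Pairwise compatibility: gcd(m_i, m_j) must divide a_i - a_j for every pair.
Merge one congruence at a time:
  Start: x ≡ 8 (mod 14).
  Combine with x ≡ 10 (mod 20): gcd(14, 20) = 2; 10 - 8 = 2, which IS divisible by 2, so compatible.
    Write x = 8 + 14·t and substitute into x ≡ 10 (mod 20): 14·t ≡ 10 − 8 = 2 (mod 20).
    Divide the congruence (and modulus) by g = 2: 7·t ≡ 1 (mod 10).
    The inverse of 7 mod 10 is 3 (since 7·3 = 21 = 2·10 + 1), so t ≡ 3·1 = 3 ≡ 3 (mod 10).
    Then x = 8 + 14·3 = 50, valid modulo lcm(14, 20) = 140: x ≡ 50 (mod 140).
  Combine with x ≡ 12 (mod 18): gcd(140, 18) = 2; 12 - 50 = -38, which IS divisible by 2, so compatible.
    Write x = 50 + 140·t and substitute into x ≡ 12 (mod 18): 140·t ≡ 12 − 50 = -38 (mod 18).
    Divide the congruence (and modulus) by g = 2: 70·t ≡ -19 (mod 9).
    Reduce coefficients mod 9: 7·t ≡ 8 (mod 9).
    The inverse of 7 mod 9 is 4 (since 7·4 = 28 = 3·9 + 1), so t ≡ 4·8 = 32 ≡ 5 (mod 9).
    Then x = 50 + 140·5 = 750, valid modulo lcm(140, 18) = 1260: x ≡ 750 (mod 1260).
Verify: 750 mod 14 = 8, 750 mod 20 = 10, 750 mod 18 = 12.

x ≡ 750 (mod 1260).


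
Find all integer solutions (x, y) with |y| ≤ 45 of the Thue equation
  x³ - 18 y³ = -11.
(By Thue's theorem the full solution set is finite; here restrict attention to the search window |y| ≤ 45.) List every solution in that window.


The equation is x³ - 18y³ = -11. For fixed y, x³ = 18·y³ − 11, so a solution requires the RHS to be a perfect cube.
Strategy: iterate y from -45 to 45, compute RHS = 18·y³ − 11, and check whether it is a (positive or negative) perfect cube.
Check small values of y:
  y = 0: RHS = -11 is not a perfect cube.
  y = 1: RHS = 7 is not a perfect cube.
  y = -1: RHS = -29 is not a perfect cube.
  y = 2: RHS = 133 is not a perfect cube.
  y = -2: RHS = -155 is not a perfect cube.
  y = 3: RHS = 475 is not a perfect cube.
  y = -3: RHS = -497 is not a perfect cube.
Continuing the search up to |y| = 45 finds no solutions either.
No (x, y) in the scanned range satisfies the equation.

No integer solutions with |y| ≤ 45.


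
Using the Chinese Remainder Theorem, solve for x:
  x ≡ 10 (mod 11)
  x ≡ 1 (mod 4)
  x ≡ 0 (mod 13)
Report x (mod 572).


Moduli 11, 4, 13 are pairwise coprime; by CRT there is a unique solution modulo M = 11 · 4 · 13 = 572.
Solve pairwise, accumulating the modulus:
  Start with x ≡ 10 (mod 11).
  Combine with x ≡ 1 (mod 4): since gcd(11, 4) = 1, we get a unique residue mod 44.
    Write x = 10 + 11·t and substitute into x ≡ 1 (mod 4): 11·t ≡ 1 − 10 = -9 (mod 4).
    Reduce coefficients mod 4: 3·t ≡ 3 (mod 4).
    The inverse of 3 mod 4 is 3 (since 3·3 = 9 = 2·4 + 1), so t ≡ 3·3 = 9 ≡ 1 (mod 4).
    Then x = 10 + 11·1 = 21, valid modulo lcm(11, 4) = 44: x ≡ 21 (mod 44).
  Combine with x ≡ 0 (mod 13): since gcd(44, 13) = 1, we get a unique residue mod 572.
    Write x = 21 + 44·t and substitute into x ≡ 0 (mod 13): 44·t ≡ 0 − 21 = -21 (mod 13).
    Reduce coefficients mod 13: 5·t ≡ 5 (mod 13).
    The inverse of 5 mod 13 is 8 (since 5·8 = 40 = 3·13 + 1), so t ≡ 8·5 = 40 ≡ 1 (mod 13).
    Then x = 21 + 44·1 = 65, valid modulo lcm(44, 13) = 572: x ≡ 65 (mod 572).
Verify: 65 mod 11 = 10 ✓, 65 mod 4 = 1 ✓, 65 mod 13 = 0 ✓.

x ≡ 65 (mod 572).


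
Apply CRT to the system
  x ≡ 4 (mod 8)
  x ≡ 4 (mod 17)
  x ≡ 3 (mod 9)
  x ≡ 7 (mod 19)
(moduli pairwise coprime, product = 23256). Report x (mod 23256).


Product of moduli M = 8 · 17 · 9 · 19 = 23256.
Merge one congruence at a time:
  Start: x ≡ 4 (mod 8).
  Combine with x ≡ 4 (mod 17); new modulus lcm = 136.
    Write x = 4 + 8·t and substitute into x ≡ 4 (mod 17): 8·t ≡ 4 − 4 = 0 (mod 17).
    The inverse of 8 mod 17 is 15 (since 8·15 = 120 = 7·17 + 1), so t ≡ 15·0 = 0 ≡ 0 (mod 17).
    Then x = 4 + 8·0 = 4, valid modulo lcm(8, 17) = 136: x ≡ 4 (mod 136).
  Combine with x ≡ 3 (mod 9); new modulus lcm = 1224.
    Write x = 4 + 136·t and substitute into x ≡ 3 (mod 9): 136·t ≡ 3 − 4 = -1 (mod 9).
    Reduce coefficients mod 9: 1·t ≡ 8 (mod 9).
    So t ≡ 8 (mod 9).
    Then x = 4 + 136·8 = 1092, valid modulo lcm(136, 9) = 1224: x ≡ 1092 (mod 1224).
  Combine with x ≡ 7 (mod 19); new modulus lcm = 23256.
    Write x = 1092 + 1224·t and substitute into x ≡ 7 (mod 19): 1224·t ≡ 7 − 1092 = -1085 (mod 19).
    Reduce coefficients mod 19: 8·t ≡ 17 (mod 19).
    The inverse of 8 mod 19 is 12 (since 8·12 = 96 = 5·19 + 1), so t ≡ 12·17 = 204 ≡ 14 (mod 19).
    Then x = 1092 + 1224·14 = 18228, valid modulo lcm(1224, 19) = 23256: x ≡ 18228 (mod 23256).
Verify against each original: 18228 mod 8 = 4, 18228 mod 17 = 4, 18228 mod 9 = 3, 18228 mod 19 = 7.

x ≡ 18228 (mod 23256).


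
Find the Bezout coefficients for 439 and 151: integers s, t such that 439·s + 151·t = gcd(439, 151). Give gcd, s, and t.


Euclidean algorithm on (439, 151) — divide until remainder is 0:
  439 = 2 · 151 + 137
  151 = 1 · 137 + 14
  137 = 9 · 14 + 11
  14 = 1 · 11 + 3
  11 = 3 · 3 + 2
  3 = 1 · 2 + 1
  2 = 2 · 1 + 0
gcd(439, 151) = 1.
Track Bezout coefficients alongside the remainders: start with r₀ = 439 = a·1 + b·0 (s = 1, t = 0) and r₁ = 151 = a·0 + b·1 (s = 0, t = 1); each new remainder r_{k+1} = r_{k-1} − q_k·r_k inherits s_{k+1} = s_{k-1} − q_k·s_k, t_{k+1} = t_{k-1} − q_k·t_k, so r_k = a·s_k + b·t_k at every step:
  q = 2: r = 137, s = 1 − 2·0 = 1, t = 0 − 2·1 = -2  (check: 439·1 + 151·(-2) = 137)
  q = 1: r = 14, s = 0 − 1·1 = -1, t = 1 − 1·(-2) = 3  (check: 439·(-1) + 151·3 = 14)
  q = 9: r = 11, s = 1 − 9·(-1) = 10, t = -2 − 9·3 = -29  (check: 439·10 + 151·(-29) = 11)
  q = 1: r = 3, s = -1 − 1·10 = -11, t = 3 − 1·(-29) = 32  (check: 439·(-11) + 151·32 = 3)
  q = 3: r = 2, s = 10 − 3·(-11) = 43, t = -29 − 3·32 = -125  (check: 439·43 + 151·(-125) = 2)
  q = 1: r = 1, s = -11 − 1·43 = -54, t = 32 − 1·(-125) = 157  (check: 439·(-54) + 151·157 = 1)
The row with r = 1 (the gcd) gives the Bezout coefficients s = -54, t = 157.
Result: 439 · (-54) + 151 · (157) = 1.

gcd(439, 151) = 1; s = -54, t = 157 (check: 439·(-54) + 151·157 = 1).


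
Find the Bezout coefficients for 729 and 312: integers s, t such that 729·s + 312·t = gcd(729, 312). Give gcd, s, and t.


Euclidean algorithm on (729, 312) — divide until remainder is 0:
  729 = 2 · 312 + 105
  312 = 2 · 105 + 102
  105 = 1 · 102 + 3
  102 = 34 · 3 + 0
gcd(729, 312) = 3.
Track Bezout coefficients alongside the remainders: start with r₀ = 729 = a·1 + b·0 (s = 1, t = 0) and r₁ = 312 = a·0 + b·1 (s = 0, t = 1); each new remainder r_{k+1} = r_{k-1} − q_k·r_k inherits s_{k+1} = s_{k-1} − q_k·s_k, t_{k+1} = t_{k-1} − q_k·t_k, so r_k = a·s_k + b·t_k at every step:
  q = 2: r = 105, s = 1 − 2·0 = 1, t = 0 − 2·1 = -2  (check: 729·1 + 312·(-2) = 105)
  q = 2: r = 102, s = 0 − 2·1 = -2, t = 1 − 2·(-2) = 5  (check: 729·(-2) + 312·5 = 102)
  q = 1: r = 3, s = 1 − 1·(-2) = 3, t = -2 − 1·5 = -7  (check: 729·3 + 312·(-7) = 3)
The row with r = 3 (the gcd) gives the Bezout coefficients s = 3, t = -7.
Result: 729 · (3) + 312 · (-7) = 3.

gcd(729, 312) = 3; s = 3, t = -7 (check: 729·3 + 312·(-7) = 3).


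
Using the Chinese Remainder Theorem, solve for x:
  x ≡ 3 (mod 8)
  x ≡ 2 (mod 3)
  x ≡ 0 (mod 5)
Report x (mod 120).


Moduli 8, 3, 5 are pairwise coprime; by CRT there is a unique solution modulo M = 8 · 3 · 5 = 120.
Solve pairwise, accumulating the modulus:
  Start with x ≡ 3 (mod 8).
  Combine with x ≡ 2 (mod 3): since gcd(8, 3) = 1, we get a unique residue mod 24.
    Write x = 3 + 8·t and substitute into x ≡ 2 (mod 3): 8·t ≡ 2 − 3 = -1 (mod 3).
    Reduce coefficients mod 3: 2·t ≡ 2 (mod 3).
    The inverse of 2 mod 3 is 2 (since 2·2 = 4 = 1·3 + 1), so t ≡ 2·2 = 4 ≡ 1 (mod 3).
    Then x = 3 + 8·1 = 11, valid modulo lcm(8, 3) = 24: x ≡ 11 (mod 24).
  Combine with x ≡ 0 (mod 5): since gcd(24, 5) = 1, we get a unique residue mod 120.
    Write x = 11 + 24·t and substitute into x ≡ 0 (mod 5): 24·t ≡ 0 − 11 = -11 (mod 5).
    Reduce coefficients mod 5: 4·t ≡ 4 (mod 5).
    The inverse of 4 mod 5 is 4 (since 4·4 = 16 = 3·5 + 1), so t ≡ 4·4 = 16 ≡ 1 (mod 5).
    Then x = 11 + 24·1 = 35, valid modulo lcm(24, 5) = 120: x ≡ 35 (mod 120).
Verify: 35 mod 8 = 3 ✓, 35 mod 3 = 2 ✓, 35 mod 5 = 0 ✓.

x ≡ 35 (mod 120).


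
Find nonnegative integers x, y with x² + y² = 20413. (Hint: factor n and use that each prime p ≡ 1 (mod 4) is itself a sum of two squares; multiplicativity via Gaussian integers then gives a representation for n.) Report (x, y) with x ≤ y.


Step 1: Factor n = 20413 = 137 · 149.
Step 2: Check the mod-4 condition on each prime factor: 137 ≡ 1 (mod 4), exponent 1; 149 ≡ 1 (mod 4), exponent 1.
All primes ≡ 3 (mod 4) appear to even exponent (or don't appear), so by the two-squares theorem n IS expressible as a sum of two squares.
Step 3: Build a representation. Here n = 137 · 149 is a product of primes ≡ 1 (mod 4). Each prime p ≡ 1 (mod 4) is itself a sum of two squares; find a² by testing p − a² for a perfect square:
  137: 137 − 1² = 136, 137 − 2² = 133, 137 − 3² = 128, 137 − 4² = 121 = 11² ⇒ 137 = 4² + 11².
  149: 149 − 1² = 148, 149 − 2² = 145, 149 − 3² = 140, 149 − 4² = 133, 149 − 5² = 124, 149 − 6² = 113, 149 − 7² = 100 = 10² ⇒ 149 = 7² + 10².
  Combine using the Brahmagupta–Fibonacci identity (a² + b²)(c² + d²) = (ac − bd)² + (ad + bc)² = (ac + bd)² + (ad − bc)²:
  137 · 149 = 20413: from (4² + 11²)(7² + 10²), take (4·7 − 11·10, 4·10 + 11·7) = (28 − 110, 40 + 77) = (-82, 117); dropping signs (only squares matter) gives (82, 117); check 82² + 117² = 6724 + 13689 = 20413 ✓.
Step 4: Order so x ≤ y and verify: 82² + 117² = 6724 + 13689 = 20413 = n. ✓

n = 20413 = 82² + 117² (one valid representation with x ≤ y).


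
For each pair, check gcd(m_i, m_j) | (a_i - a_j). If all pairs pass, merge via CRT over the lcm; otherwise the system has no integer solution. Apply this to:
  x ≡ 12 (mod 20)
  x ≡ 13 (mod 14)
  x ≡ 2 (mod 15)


Moduli 20, 14, 15 are not pairwise coprime, so CRT works modulo lcm(m_i) when all pairwise compatibility conditions hold.
Pairwise compatibility: gcd(m_i, m_j) must divide a_i - a_j for every pair.
Merge one congruence at a time:
  Start: x ≡ 12 (mod 20).
  Combine with x ≡ 13 (mod 14): gcd(20, 14) = 2, and 13 - 12 = 1 is NOT divisible by 2.
    ⇒ system is inconsistent (no integer solution).

No solution (the system is inconsistent).


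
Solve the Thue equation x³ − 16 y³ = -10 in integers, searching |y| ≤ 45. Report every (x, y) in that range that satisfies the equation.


The equation is x³ - 16y³ = -10. For fixed y, x³ = 16·y³ − 10, so a solution requires the RHS to be a perfect cube.
Strategy: iterate y from -45 to 45, compute RHS = 16·y³ − 10, and check whether it is a (positive or negative) perfect cube.
Check small values of y:
  y = 0: RHS = -10 is not a perfect cube.
  y = 1: RHS = 6 is not a perfect cube.
  y = -1: RHS = -26 is not a perfect cube.
  y = 2: RHS = 118 is not a perfect cube.
  y = -2: RHS = -138 is not a perfect cube.
  y = 3: RHS = 422 is not a perfect cube.
  y = -3: RHS = -442 is not a perfect cube.
Continuing the search up to |y| = 45 finds no solutions either.
No (x, y) in the scanned range satisfies the equation.

No integer solutions with |y| ≤ 45.


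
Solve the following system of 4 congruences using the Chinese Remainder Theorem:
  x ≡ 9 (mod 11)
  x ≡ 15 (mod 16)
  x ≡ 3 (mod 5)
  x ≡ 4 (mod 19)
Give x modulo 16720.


Product of moduli M = 11 · 16 · 5 · 19 = 16720.
Merge one congruence at a time:
  Start: x ≡ 9 (mod 11).
  Combine with x ≡ 15 (mod 16); new modulus lcm = 176.
    Write x = 9 + 11·t and substitute into x ≡ 15 (mod 16): 11·t ≡ 15 − 9 = 6 (mod 16).
    The inverse of 11 mod 16 is 3 (since 11·3 = 33 = 2·16 + 1), so t ≡ 3·6 = 18 ≡ 2 (mod 16).
    Then x = 9 + 11·2 = 31, valid modulo lcm(11, 16) = 176: x ≡ 31 (mod 176).
  Combine with x ≡ 3 (mod 5); new modulus lcm = 880.
    Write x = 31 + 176·t and substitute into x ≡ 3 (mod 5): 176·t ≡ 3 − 31 = -28 (mod 5).
    Reduce coefficients mod 5: 1·t ≡ 2 (mod 5).
    So t ≡ 2 (mod 5).
    Then x = 31 + 176·2 = 383, valid modulo lcm(176, 5) = 880: x ≡ 383 (mod 880).
  Combine with x ≡ 4 (mod 19); new modulus lcm = 16720.
    Write x = 383 + 880·t and substitute into x ≡ 4 (mod 19): 880·t ≡ 4 − 383 = -379 (mod 19).
    Reduce coefficients mod 19: 6·t ≡ 1 (mod 19).
    The inverse of 6 mod 19 is 16 (since 6·16 = 96 = 5·19 + 1), so t ≡ 16·1 = 16 ≡ 16 (mod 19).
    Then x = 383 + 880·16 = 14463, valid modulo lcm(880, 19) = 16720: x ≡ 14463 (mod 16720).
Verify against each original: 14463 mod 11 = 9, 14463 mod 16 = 15, 14463 mod 5 = 3, 14463 mod 19 = 4.

x ≡ 14463 (mod 16720).


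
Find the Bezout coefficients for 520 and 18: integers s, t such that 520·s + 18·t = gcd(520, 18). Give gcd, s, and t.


Euclidean algorithm on (520, 18) — divide until remainder is 0:
  520 = 28 · 18 + 16
  18 = 1 · 16 + 2
  16 = 8 · 2 + 0
gcd(520, 18) = 2.
Track Bezout coefficients alongside the remainders: start with r₀ = 520 = a·1 + b·0 (s = 1, t = 0) and r₁ = 18 = a·0 + b·1 (s = 0, t = 1); each new remainder r_{k+1} = r_{k-1} − q_k·r_k inherits s_{k+1} = s_{k-1} − q_k·s_k, t_{k+1} = t_{k-1} − q_k·t_k, so r_k = a·s_k + b·t_k at every step:
  q = 28: r = 16, s = 1 − 28·0 = 1, t = 0 − 28·1 = -28  (check: 520·1 + 18·(-28) = 16)
  q = 1: r = 2, s = 0 − 1·1 = -1, t = 1 − 1·(-28) = 29  (check: 520·(-1) + 18·29 = 2)
The row with r = 2 (the gcd) gives the Bezout coefficients s = -1, t = 29.
Result: 520 · (-1) + 18 · (29) = 2.

gcd(520, 18) = 2; s = -1, t = 29 (check: 520·(-1) + 18·29 = 2).


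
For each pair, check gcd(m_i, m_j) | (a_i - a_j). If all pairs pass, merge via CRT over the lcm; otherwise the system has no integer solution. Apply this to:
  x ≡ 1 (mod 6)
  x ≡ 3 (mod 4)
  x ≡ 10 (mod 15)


Moduli 6, 4, 15 are not pairwise coprime, so CRT works modulo lcm(m_i) when all pairwise compatibility conditions hold.
Pairwise compatibility: gcd(m_i, m_j) must divide a_i - a_j for every pair.
Merge one congruence at a time:
  Start: x ≡ 1 (mod 6).
  Combine with x ≡ 3 (mod 4): gcd(6, 4) = 2; 3 - 1 = 2, which IS divisible by 2, so compatible.
    Write x = 1 + 6·t and substitute into x ≡ 3 (mod 4): 6·t ≡ 3 − 1 = 2 (mod 4).
    Divide the congruence (and modulus) by g = 2: 3·t ≡ 1 (mod 2).
    Reduce coefficients mod 2: 1·t ≡ 1 (mod 2).
    So t ≡ 1 (mod 2).
    Then x = 1 + 6·1 = 7, valid modulo lcm(6, 4) = 12: x ≡ 7 (mod 12).
  Combine with x ≡ 10 (mod 15): gcd(12, 15) = 3; 10 - 7 = 3, which IS divisible by 3, so compatible.
    Write x = 7 + 12·t and substitute into x ≡ 10 (mod 15): 12·t ≡ 10 − 7 = 3 (mod 15).
    Divide the congruence (and modulus) by g = 3: 4·t ≡ 1 (mod 5).
    The inverse of 4 mod 5 is 4 (since 4·4 = 16 = 3·5 + 1), so t ≡ 4·1 = 4 ≡ 4 (mod 5).
    Then x = 7 + 12·4 = 55, valid modulo lcm(12, 15) = 60: x ≡ 55 (mod 60).
Verify: 55 mod 6 = 1, 55 mod 4 = 3, 55 mod 15 = 10.

x ≡ 55 (mod 60).


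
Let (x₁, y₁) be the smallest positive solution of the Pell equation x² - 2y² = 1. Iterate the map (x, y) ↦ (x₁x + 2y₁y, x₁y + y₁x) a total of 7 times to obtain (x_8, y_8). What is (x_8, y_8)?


Step 1: Find the fundamental solution (x₁, y₁) of x² - 2y² = 1.
  Expand √2 as a continued fraction. a₀ = ⌊√2⌋ = 1; iterate m_{k+1} = d_k·a_k − m_k, d_{k+1} = (2 − m_{k+1}²)/d_k, a_{k+1} = ⌊(a₀ + m_{k+1})/d_{k+1}⌋ (starting m₀ = 0, d₀ = 1), with convergents p_k = a_k·p_{k-1} + p_{k-2}, q_k = a_k·q_{k-1} + q_{k-2} (p₋₁ = 1, q₋₁ = 0):
  k = 0: a₀ = 1; p₀/q₀ = 1/1; p₀² − 2·q₀² = 1 − 2 = -1.
  k = 1: m = 1, d = 1, a = ⌊(1 + 1)/1⌋ = 2; p/q = (2·1 + 1)/(2·1 + 0) = 3/2; p² − 2·q² = 9 − 8 = 1.
  The first convergent with p² − 2·q² = 1 gives the fundamental solution (x₁, y₁) = (3, 2).
Step 2: Apply the recurrence (x_{n+1}, y_{n+1}) = (x₁x_n + 2y₁y_n, x₁y_n + y₁x_n) repeatedly.
  From (x_1, y_1) = (3, 2): x_2 = 3·3 + 2·2·2 = 17; y_2 = 3·2 + 2·3 = 12.
  From (x_2, y_2) = (17, 12): x_3 = 3·17 + 2·2·12 = 99; y_3 = 3·12 + 2·17 = 70.
  From (x_3, y_3) = (99, 70): x_4 = 3·99 + 2·2·70 = 577; y_4 = 3·70 + 2·99 = 408.
  From (x_4, y_4) = (577, 408): x_5 = 3·577 + 2·2·408 = 3363; y_5 = 3·408 + 2·577 = 2378.
  From (x_5, y_5) = (3363, 2378): x_6 = 3·3363 + 2·2·2378 = 19601; y_6 = 3·2378 + 2·3363 = 13860.
  From (x_6, y_6) = (19601, 13860): x_7 = 3·19601 + 2·2·13860 = 114243; y_7 = 3·13860 + 2·19601 = 80782.
  From (x_7, y_7) = (114243, 80782): x_8 = 3·114243 + 2·2·80782 = 665857; y_8 = 3·80782 + 2·114243 = 470832.
Step 3: Verify x_8² - 2·y_8² = 443365544449 - 443365544448 = 1 (should be 1). ✓

(x_1, y_1) = (3, 2); (x_8, y_8) = (665857, 470832).
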